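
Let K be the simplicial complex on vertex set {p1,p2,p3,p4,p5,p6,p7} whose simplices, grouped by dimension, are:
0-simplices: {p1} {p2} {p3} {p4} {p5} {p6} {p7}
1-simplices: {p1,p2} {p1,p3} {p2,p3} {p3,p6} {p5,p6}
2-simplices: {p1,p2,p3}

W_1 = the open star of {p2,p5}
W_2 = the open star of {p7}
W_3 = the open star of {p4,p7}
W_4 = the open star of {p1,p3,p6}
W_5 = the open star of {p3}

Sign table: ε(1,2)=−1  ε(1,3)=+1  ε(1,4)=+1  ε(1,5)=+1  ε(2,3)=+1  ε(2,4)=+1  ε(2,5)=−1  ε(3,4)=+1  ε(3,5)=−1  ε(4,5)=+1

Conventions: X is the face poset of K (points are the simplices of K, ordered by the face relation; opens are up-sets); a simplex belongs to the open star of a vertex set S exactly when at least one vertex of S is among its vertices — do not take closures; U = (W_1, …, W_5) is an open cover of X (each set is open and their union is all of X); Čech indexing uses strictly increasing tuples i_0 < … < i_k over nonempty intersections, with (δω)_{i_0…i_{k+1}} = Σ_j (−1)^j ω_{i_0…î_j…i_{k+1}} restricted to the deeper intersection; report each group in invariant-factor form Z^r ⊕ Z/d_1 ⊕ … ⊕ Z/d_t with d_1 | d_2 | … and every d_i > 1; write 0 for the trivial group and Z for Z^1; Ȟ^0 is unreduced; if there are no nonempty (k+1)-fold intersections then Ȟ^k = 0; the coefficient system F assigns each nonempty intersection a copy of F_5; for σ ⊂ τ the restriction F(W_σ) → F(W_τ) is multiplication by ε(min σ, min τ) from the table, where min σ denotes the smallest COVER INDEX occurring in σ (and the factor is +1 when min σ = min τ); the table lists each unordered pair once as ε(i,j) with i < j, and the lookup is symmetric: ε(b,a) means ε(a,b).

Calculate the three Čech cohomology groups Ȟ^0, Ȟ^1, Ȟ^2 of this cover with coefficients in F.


Ȟ^0 ≅ Z/5 ⊕ Z/5,  Ȟ^1 ≅ 0,  Ȟ^2 ≅ 0

nerve simplices:
  W1={{p2},{p5},{p1,p2},{p2,p3},{p5,p6},{p1,p2,p3}} W2={{p7}} W3={{p4},{p7}} W4={{p1},{p3},{p6},{p1,p2},{p1,p3},{p2,p3},{p3,p6},{p5,p6},{p1,p2,p3}} W5={{p3},{p1,p3},{p2,p3},{p3,p6},{p1,p2,p3}}
  W14={{p1,p2},{p2,p3},{p5,p6},{p1,p2,p3}} W15={{p2,p3},{p1,p2,p3}} W23={{p7}} W45={{p3},{p1,p3},{p2,p3},{p3,p6},{p1,p2,p3}}
  W145={{p2,p3},{p1,p2,p3}}
C dims 5,4,1; δ0: rk_F5 3; δ1: rk_F5 1
degree 0: 5−3−0 = 2 → Ȟ^0 ≅ Z/5 ⊕ Z/5
degree 1: 4−1−3 = 0 → Ȟ^1 ≅ 0
degree 2: 1−0−1 = 0 → Ȟ^2 ≅ 0


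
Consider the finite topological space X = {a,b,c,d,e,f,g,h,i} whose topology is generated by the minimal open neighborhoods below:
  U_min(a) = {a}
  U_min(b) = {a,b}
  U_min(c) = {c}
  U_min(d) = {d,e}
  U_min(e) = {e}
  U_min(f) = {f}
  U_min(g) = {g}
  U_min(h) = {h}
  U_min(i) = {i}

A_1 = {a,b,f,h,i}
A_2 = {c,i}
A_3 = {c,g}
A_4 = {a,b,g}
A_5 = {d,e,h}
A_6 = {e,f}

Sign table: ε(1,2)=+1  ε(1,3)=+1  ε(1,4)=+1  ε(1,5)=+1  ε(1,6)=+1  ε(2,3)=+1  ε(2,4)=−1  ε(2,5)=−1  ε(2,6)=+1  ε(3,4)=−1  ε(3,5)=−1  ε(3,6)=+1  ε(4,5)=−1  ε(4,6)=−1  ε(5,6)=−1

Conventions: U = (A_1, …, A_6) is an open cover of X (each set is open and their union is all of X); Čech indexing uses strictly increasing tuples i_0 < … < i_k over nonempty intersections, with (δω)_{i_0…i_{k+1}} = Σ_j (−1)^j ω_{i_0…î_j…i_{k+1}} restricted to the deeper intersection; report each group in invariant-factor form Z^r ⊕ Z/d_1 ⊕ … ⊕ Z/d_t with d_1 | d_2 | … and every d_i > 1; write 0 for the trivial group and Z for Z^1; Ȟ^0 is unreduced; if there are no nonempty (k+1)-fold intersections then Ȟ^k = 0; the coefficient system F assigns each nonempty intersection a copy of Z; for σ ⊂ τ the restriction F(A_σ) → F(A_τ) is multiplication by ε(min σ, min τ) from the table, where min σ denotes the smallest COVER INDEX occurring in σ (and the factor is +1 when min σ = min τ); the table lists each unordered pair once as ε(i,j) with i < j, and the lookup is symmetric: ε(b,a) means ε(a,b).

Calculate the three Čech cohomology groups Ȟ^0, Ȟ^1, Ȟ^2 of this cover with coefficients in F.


intersection data:
  A12={i} A14={a,b} A15={h} A16={f} A23={c} A34={g} A56={e}
C dims 6,7; δ0: rk 6, SNF 1^5·2
Ȟ^0 = (6 − 6) − 0 = 0, so Ȟ^0 ≅ 0
Ȟ^1 = (7 − 0) − 6 = 1 plus torsion [2], so Ȟ^1 ≅ Z ⊕ Z/2
Ȟ^2 = (0 − 0) − 0 = 0, so Ȟ^2 ≅ 0

Ȟ^0(U;F) ≅ 0; Ȟ^1(U;F) ≅ Z ⊕ Z/2; Ȟ^2(U;F) ≅ 0


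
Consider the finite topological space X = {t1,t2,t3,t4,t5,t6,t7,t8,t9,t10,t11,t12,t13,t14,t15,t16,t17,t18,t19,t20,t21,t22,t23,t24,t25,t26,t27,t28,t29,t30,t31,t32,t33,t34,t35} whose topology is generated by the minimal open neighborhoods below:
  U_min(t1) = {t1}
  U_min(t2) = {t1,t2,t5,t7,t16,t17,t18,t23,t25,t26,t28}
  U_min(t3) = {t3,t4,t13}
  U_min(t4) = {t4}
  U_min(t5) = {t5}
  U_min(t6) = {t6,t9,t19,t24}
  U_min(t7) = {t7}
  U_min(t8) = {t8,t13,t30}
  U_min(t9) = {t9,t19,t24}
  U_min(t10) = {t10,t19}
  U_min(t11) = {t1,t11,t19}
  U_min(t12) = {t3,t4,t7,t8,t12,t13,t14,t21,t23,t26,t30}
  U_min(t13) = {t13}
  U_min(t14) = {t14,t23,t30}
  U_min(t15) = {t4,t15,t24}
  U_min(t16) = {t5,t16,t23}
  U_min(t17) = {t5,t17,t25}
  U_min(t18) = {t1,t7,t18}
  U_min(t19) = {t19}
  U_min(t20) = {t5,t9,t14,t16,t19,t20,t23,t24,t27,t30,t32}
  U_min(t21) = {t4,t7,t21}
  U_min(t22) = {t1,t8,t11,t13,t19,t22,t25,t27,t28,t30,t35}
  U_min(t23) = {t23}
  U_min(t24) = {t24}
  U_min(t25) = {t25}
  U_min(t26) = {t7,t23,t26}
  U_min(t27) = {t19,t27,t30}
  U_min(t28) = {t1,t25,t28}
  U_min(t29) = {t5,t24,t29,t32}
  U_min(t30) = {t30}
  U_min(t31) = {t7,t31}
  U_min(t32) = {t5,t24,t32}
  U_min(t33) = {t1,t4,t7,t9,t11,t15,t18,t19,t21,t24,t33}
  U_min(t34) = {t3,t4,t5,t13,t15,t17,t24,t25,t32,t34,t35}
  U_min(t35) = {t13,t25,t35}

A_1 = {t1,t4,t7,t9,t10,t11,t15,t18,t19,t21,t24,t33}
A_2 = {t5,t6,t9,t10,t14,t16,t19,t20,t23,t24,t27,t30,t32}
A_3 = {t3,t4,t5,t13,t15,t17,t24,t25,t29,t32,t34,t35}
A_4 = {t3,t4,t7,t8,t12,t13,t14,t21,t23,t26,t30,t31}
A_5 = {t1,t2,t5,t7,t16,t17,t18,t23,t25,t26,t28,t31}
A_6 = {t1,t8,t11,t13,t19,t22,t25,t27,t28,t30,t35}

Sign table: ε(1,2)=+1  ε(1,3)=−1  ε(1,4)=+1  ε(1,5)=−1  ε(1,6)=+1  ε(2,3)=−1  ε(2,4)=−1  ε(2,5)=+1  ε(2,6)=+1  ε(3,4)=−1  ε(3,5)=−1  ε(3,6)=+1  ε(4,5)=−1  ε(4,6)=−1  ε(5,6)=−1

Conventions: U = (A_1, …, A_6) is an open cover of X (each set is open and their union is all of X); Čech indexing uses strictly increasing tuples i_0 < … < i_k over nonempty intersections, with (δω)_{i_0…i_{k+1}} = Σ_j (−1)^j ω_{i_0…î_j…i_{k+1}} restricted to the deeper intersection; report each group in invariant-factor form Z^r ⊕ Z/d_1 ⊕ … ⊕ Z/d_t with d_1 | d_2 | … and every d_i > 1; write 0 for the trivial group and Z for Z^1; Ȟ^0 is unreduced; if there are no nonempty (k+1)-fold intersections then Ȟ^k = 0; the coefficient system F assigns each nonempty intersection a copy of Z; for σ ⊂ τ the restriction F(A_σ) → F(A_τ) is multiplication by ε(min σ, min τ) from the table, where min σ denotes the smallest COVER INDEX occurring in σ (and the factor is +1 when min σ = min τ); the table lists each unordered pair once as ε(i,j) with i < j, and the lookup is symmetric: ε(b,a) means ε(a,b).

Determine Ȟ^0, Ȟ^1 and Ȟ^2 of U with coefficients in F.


Ȟ^0(U;F) ≅ 0, Ȟ^1(U;F) ≅ Z/2 and Ȟ^2(U;F) ≅ Z

nonempty intersections:
  A12={t9,t10,t19,t24} A13={t4,t15,t24} A14={t4,t7,t21} A15={t1,t7,t18} A16={t1,t11,t19} A23={t5,t24,t32} A24={t14,t23,t30} A25={t5,t16,t23} A26={t19,t27,t30} A34={t3,t4,t13} A35={t5,t17,t25} A36={t13,t25,t35} A45={t7,t23,t26,t31} A46={t8,t13,t30} A56={t1,t25,t28}
  A123={t24} A126={t19} A134={t4} A145={t7} A156={t1} A235={t5} A245={t23} A246={t30} A346={t13} A356={t25}
C dims 6,15,10; δ0: rk 6, SNF 1^5·2; δ1: rk 9, SNF 1^9
Ȟ^0: (6−6)−0=0 ⇒ 0
Ȟ^1: (15−9)−6=0 plus torsion [2] ⇒ Z/2
Ȟ^2: (10−0)−9=1 ⇒ Z


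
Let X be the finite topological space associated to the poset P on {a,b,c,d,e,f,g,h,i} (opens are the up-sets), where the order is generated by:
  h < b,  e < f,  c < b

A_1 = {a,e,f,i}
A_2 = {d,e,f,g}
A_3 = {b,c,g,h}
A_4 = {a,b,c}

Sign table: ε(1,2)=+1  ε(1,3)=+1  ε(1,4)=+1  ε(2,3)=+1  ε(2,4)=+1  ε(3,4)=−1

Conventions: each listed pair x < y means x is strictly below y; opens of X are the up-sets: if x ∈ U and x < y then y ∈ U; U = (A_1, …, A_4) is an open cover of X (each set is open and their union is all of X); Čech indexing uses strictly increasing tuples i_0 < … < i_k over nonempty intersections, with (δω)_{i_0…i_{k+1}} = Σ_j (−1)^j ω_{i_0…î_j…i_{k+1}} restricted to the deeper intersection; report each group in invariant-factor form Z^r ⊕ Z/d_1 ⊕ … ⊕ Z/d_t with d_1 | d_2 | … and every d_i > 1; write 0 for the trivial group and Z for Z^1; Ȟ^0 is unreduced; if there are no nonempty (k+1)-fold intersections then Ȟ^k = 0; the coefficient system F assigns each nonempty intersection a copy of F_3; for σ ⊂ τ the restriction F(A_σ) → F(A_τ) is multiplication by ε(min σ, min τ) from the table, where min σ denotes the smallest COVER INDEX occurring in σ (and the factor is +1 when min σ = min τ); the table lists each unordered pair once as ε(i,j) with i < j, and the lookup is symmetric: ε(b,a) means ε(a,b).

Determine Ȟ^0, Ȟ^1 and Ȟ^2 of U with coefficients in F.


intersection data:
  A12={e,f} A14={a} A23={g} A34={b,c}
C dims 4,4; δ0: rk_F3 4
Ȟ^0 = (4 − 4) − 0 = 0, so Ȟ^0 ≅ 0
Ȟ^1 = (4 − 0) − 4 = 0, so Ȟ^1 ≅ 0
Ȟ^2 = (0 − 0) − 0 = 0, so Ȟ^2 ≅ 0

Ȟ^0 = 0, Ȟ^1 = 0, Ȟ^2 = 0


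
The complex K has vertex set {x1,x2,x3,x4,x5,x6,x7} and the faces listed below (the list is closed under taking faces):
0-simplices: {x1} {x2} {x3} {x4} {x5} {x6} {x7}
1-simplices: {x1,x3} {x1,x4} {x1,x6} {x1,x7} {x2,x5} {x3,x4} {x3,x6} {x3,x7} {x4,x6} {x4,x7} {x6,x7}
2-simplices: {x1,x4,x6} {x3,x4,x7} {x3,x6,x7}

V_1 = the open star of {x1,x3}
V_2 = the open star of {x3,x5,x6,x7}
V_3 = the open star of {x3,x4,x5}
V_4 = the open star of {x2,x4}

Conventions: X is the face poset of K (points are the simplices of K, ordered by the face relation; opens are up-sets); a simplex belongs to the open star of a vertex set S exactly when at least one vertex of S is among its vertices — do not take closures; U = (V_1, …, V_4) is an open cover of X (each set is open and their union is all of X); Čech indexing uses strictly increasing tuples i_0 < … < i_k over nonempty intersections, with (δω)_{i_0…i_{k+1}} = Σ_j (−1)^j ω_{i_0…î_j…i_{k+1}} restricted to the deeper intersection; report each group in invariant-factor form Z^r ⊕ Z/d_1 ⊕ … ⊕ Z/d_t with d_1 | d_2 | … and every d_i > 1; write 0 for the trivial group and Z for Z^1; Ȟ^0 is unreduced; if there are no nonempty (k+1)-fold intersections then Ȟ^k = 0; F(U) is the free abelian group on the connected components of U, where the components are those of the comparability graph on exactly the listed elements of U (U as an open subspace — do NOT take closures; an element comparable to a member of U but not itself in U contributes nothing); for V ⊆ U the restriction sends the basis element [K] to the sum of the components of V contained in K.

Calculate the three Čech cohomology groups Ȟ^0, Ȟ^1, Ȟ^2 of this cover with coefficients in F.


Ȟ^0 = Z^2,  Ȟ^1 = Z^3,  Ȟ^2 = 0

nonempty overlaps:
  V1={{x1},{x3},{x1,x3},{x1,x4},{x1,x6},{x1,x7},{x3,x4},{x3,x6},{x3,x7},{x1,x4,x6},{x3,x4,x7},{x3,x6,x7}} V2={{x3},{x5},{x6},{x7},{x1,x3},{x1,x6},{x1,x7},{x2,x5},{x3,x4},{x3,x6},{x3,x7},{x4,x6},{x4,x7},{x6,x7},{x1,x4,x6},{x3,x4,x7},{x3,x6,x7}} V3={{x3},{x4},{x5},{x1,x3},{x1,x4},{x2,x5},{x3,x4},{x3,x6},{x3,x7},{x4,x6},{x4,x7},{x1,x4,x6},{x3,x4,x7},{x3,x6,x7}} V4={{x2},{x4},{x1,x4},{x2,x5},{x3,x4},{x4,x6},{x4,x7},{x1,x4,x6},{x3,x4,x7}}
  V12={{x3},{x1,x3},{x1,x6},{x1,x7},{x3,x4},{x3,x6},{x3,x7},{x1,x4,x6},{x3,x4,x7},{x3,x6,x7}} V13={{x3},{x1,x3},{x1,x4},{x3,x4},{x3,x6},{x3,x7},{x1,x4,x6},{x3,x4,x7},{x3,x6,x7}} V14={{x1,x4},{x3,x4},{x1,x4,x6},{x3,x4,x7}} V23={{x3},{x5},{x1,x3},{x2,x5},{x3,x4},{x3,x6},{x3,x7},{x4,x6},{x4,x7},{x1,x4,x6},{x3,x4,x7},{x3,x6,x7}} V24={{x2,x5},{x3,x4},{x4,x6},{x4,x7},{x1,x4,x6},{x3,x4,x7}} V34={{x4},{x1,x4},{x2,x5},{x3,x4},{x4,x6},{x4,x7},{x1,x4,x6},{x3,x4,x7}}
  V123={{x3},{x1,x3},{x3,x4},{x3,x6},{x3,x7},{x1,x4,x6},{x3,x4,x7},{x3,x6,x7}} V124={{x3,x4},{x1,x4,x6},{x3,x4,x7}} V134={{x1,x4},{x3,x4},{x1,x4,x6},{x3,x4,x7}} V234={{x2,x5},{x3,x4},{x4,x6},{x4,x7},{x1,x4,x6},{x3,x4,x7}}
  V1234={{x3,x4},{x1,x4,x6},{x3,x4,x7}}
components per intersection:
  V1: {{x1},{x3},{x1,x3},{x1,x4},{x1,x6},{x1,x7},{x3,x4},{x3,x6},{x3,x7},{x1,x4,x6},{x3,x4,x7},{x3,x6,x7}}
  V2: {{x3},{x6},{x7},{x1,x3},{x1,x6},{x1,x7},{x3,x4},{x3,x6},{x3,x7},{x4,x6},{x4,x7},{x6,x7},{x1,x4,x6},{x3,x4,x7},{x3,x6,x7}} {{x5},{x2,x5}}
  V3: {{x3},{x4},{x1,x3},{x1,x4},{x3,x4},{x3,x6},{x3,x7},{x4,x6},{x4,x7},{x1,x4,x6},{x3,x4,x7},{x3,x6,x7}} {{x5},{x2,x5}}
  V4: {{x2},{x2,x5}} {{x4},{x1,x4},{x3,x4},{x4,x6},{x4,x7},{x1,x4,x6},{x3,x4,x7}}
  V12: {{x3},{x1,x3},{x3,x4},{x3,x6},{x3,x7},{x3,x4,x7},{x3,x6,x7}} {{x1,x6},{x1,x4,x6}} {{x1,x7}}
  V13: {{x3},{x1,x3},{x3,x4},{x3,x6},{x3,x7},{x3,x4,x7},{x3,x6,x7}} {{x1,x4},{x1,x4,x6}}
  V14: {{x1,x4},{x1,x4,x6}} {{x3,x4},{x3,x4,x7}}
  V23: {{x3},{x1,x3},{x3,x4},{x3,x6},{x3,x7},{x4,x7},{x3,x4,x7},{x3,x6,x7}} {{x5},{x2,x5}} {{x4,x6},{x1,x4,x6}}
  V24: {{x2,x5}} {{x3,x4},{x4,x7},{x3,x4,x7}} {{x4,x6},{x1,x4,x6}}
  V34: {{x4},{x1,x4},{x3,x4},{x4,x6},{x4,x7},{x1,x4,x6},{x3,x4,x7}} {{x2,x5}}
  V123: {{x3},{x1,x3},{x3,x4},{x3,x6},{x3,x7},{x3,x4,x7},{x3,x6,x7}} {{x1,x4,x6}}
  V124: {{x3,x4},{x3,x4,x7}} {{x1,x4,x6}}
  V134: {{x1,x4},{x1,x4,x6}} {{x3,x4},{x3,x4,x7}}
  V234: {{x2,x5}} {{x3,x4},{x4,x7},{x3,x4,x7}} {{x4,x6},{x1,x4,x6}}
  V1234: {{x3,x4},{x3,x4,x7}} {{x1,x4,x6}}
C dims 7,15,9,2; δ0: rk 5, SNF 1^5; δ1: rk 7, SNF 1^7; δ2: rk 2, SNF 1^2
degree 0: 7−5−0 = 2 → Ȟ^0 ≅ Z^2
degree 1: 15−7−5 = 3 → Ȟ^1 ≅ Z^3
degree 2: 9−2−7 = 0 → Ȟ^2 ≅ 0


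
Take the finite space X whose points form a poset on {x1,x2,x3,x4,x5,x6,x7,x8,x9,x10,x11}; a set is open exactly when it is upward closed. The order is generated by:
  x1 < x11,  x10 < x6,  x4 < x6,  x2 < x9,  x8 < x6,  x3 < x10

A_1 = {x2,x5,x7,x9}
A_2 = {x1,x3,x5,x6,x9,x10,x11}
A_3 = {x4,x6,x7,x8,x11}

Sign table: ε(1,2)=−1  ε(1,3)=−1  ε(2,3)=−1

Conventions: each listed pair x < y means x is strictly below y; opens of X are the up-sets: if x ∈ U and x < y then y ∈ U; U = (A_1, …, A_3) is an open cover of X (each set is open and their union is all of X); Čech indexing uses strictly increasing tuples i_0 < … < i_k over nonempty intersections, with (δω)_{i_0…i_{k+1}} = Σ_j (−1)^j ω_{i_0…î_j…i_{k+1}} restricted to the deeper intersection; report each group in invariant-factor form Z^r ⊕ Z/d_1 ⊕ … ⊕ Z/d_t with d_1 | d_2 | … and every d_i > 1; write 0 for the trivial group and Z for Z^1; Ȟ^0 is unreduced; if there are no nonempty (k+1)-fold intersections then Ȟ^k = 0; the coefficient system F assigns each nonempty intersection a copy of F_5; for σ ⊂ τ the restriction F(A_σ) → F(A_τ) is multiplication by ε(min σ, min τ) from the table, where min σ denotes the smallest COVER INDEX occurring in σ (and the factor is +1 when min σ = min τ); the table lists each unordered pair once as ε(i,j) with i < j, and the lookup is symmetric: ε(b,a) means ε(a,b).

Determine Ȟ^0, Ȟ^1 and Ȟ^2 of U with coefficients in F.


Ȟ^0 = 0, Ȟ^1 = 0 and Ȟ^2 = 0

cover nerve:
  A12={x5,x9} A13={x7} A23={x6,x11}
C dims 3,3; δ0: rk_F5 3
Ȟ^0: (3−3)−0=0 ⇒ 0
Ȟ^1: (3−0)−3=0 ⇒ 0
Ȟ^2: (0−0)−0=0 ⇒ 0


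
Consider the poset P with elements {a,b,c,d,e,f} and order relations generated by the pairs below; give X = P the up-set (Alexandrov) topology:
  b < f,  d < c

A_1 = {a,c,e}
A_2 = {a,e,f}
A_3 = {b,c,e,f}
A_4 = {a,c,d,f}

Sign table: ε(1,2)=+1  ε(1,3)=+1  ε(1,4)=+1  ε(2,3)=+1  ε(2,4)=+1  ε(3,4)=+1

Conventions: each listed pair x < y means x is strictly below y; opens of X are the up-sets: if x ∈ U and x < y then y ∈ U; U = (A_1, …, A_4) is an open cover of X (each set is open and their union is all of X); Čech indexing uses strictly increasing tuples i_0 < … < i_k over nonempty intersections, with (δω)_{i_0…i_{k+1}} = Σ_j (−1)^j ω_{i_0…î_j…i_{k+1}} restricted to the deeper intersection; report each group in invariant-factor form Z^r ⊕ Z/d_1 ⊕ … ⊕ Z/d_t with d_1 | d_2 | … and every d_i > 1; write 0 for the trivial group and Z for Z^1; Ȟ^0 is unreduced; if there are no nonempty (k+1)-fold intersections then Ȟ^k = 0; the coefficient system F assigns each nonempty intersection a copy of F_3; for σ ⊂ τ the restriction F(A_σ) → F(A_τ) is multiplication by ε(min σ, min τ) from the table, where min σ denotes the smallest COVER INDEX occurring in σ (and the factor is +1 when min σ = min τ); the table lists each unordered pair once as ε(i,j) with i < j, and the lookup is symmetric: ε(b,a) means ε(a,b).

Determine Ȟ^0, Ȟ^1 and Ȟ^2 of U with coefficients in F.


nerve of the cover:
  A12={a,e} A13={c,e} A14={a,c} A23={e,f} A24={a,f} A34={c,f}
  A123={e} A124={a} A134={c} A234={f}
C dims 4,6,4; δ0: rk_F3 3; δ1: rk_F3 3
Ȟ^0 = (4 − 3) − 0 = 1, so Ȟ^0 ≅ Z/3
Ȟ^1 = (6 − 3) − 3 = 0, so Ȟ^1 ≅ 0
Ȟ^2 = (4 − 0) − 3 = 1, so Ȟ^2 ≅ Z/3

Ȟ^0(U;F) ≅ Z/3, Ȟ^1(U;F) ≅ 0, Ȟ^2(U;F) ≅ Z/3


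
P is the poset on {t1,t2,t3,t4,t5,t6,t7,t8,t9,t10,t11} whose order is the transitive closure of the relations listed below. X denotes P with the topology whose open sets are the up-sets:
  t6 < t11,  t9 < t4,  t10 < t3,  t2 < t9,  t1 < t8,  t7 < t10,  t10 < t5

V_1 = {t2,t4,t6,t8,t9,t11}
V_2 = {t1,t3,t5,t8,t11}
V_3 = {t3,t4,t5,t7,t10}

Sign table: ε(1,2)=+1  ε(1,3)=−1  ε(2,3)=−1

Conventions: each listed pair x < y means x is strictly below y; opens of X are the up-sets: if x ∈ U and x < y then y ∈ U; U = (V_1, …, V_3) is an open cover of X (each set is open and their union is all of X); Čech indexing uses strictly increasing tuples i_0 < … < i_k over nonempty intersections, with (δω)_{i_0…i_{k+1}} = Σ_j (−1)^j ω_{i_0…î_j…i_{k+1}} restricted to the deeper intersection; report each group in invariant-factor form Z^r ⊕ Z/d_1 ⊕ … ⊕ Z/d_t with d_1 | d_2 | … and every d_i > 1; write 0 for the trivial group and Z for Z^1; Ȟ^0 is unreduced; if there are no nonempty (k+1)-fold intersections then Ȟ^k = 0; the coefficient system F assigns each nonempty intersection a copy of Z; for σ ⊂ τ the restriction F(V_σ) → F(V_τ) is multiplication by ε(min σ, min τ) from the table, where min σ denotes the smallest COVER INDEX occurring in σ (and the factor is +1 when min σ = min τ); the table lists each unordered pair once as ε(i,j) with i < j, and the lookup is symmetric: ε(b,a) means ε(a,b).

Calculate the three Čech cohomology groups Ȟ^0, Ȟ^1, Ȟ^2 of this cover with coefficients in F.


Ȟ^0(U;F) ≅ Z; Ȟ^1(U;F) ≅ Z; Ȟ^2(U;F) ≅ 0

cover nerve:
  V12={t8,t11} V13={t4} V23={t3,t5}
C dims 3,3; δ0: rk 2, SNF 1^2
Ȟ^0: (3−2)−0=1 ⇒ Z
Ȟ^1: (3−0)−2=1 ⇒ Z
Ȟ^2: (0−0)−0=0 ⇒ 0


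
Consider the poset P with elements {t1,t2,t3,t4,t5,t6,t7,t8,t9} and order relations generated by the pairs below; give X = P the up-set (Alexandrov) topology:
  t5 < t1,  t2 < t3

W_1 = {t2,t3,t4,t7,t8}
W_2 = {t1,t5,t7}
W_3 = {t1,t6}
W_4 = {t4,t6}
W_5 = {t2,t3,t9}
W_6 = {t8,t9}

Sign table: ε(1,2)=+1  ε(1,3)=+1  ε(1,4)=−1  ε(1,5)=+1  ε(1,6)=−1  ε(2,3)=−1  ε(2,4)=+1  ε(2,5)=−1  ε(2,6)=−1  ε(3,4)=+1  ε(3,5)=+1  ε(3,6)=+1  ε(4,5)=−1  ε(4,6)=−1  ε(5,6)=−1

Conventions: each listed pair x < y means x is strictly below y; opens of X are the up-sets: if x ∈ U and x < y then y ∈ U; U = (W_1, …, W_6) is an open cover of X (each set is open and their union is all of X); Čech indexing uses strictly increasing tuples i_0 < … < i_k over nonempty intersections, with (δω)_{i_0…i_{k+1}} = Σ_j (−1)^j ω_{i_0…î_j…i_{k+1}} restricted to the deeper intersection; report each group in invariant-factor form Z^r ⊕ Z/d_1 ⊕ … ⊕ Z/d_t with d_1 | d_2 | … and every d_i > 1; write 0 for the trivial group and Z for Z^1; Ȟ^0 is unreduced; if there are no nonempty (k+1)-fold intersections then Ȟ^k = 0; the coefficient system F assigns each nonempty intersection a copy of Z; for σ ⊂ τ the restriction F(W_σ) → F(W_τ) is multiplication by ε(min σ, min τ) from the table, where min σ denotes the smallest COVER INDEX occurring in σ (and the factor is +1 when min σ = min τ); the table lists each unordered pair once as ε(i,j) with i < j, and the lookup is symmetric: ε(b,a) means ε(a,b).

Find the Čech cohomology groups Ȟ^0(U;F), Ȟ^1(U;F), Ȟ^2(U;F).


Ȟ^0 = Z, Ȟ^1 = Z^2 and Ȟ^2 = 0

nonempty intersections:
  W12={t7} W14={t4} W15={t2,t3} W16={t8} W23={t1} W34={t6} W56={t9}
C dims 6,7; δ0: rk 5, SNF 1^5
Ȟ^0: (6−5)−0=1 ⇒ Z
Ȟ^1: (7−0)−5=2 ⇒ Z^2
Ȟ^2: (0−0)−0=0 ⇒ 0


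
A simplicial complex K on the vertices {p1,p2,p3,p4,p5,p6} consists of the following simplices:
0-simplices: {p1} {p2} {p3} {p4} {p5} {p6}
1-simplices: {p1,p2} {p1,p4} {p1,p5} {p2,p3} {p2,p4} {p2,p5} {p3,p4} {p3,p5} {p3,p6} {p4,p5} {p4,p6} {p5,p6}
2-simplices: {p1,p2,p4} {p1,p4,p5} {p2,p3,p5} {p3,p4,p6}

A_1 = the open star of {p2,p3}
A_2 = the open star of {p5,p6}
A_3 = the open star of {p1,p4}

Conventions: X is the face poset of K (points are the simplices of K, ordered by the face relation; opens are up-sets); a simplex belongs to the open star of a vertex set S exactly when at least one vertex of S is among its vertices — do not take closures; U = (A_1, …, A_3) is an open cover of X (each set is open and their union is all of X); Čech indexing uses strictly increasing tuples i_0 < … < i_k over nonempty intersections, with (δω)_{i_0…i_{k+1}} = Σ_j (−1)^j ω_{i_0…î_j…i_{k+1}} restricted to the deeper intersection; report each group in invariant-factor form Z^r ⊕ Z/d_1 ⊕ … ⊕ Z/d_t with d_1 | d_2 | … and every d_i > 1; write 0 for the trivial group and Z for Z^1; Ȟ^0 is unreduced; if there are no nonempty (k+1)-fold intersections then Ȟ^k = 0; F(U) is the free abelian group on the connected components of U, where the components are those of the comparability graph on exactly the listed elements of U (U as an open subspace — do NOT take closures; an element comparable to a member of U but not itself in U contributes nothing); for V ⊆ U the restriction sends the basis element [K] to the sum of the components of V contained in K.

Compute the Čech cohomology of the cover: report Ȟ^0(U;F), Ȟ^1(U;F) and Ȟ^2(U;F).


Ȟ^0(U;F) ≅ Z, Ȟ^1(U;F) ≅ Z^3 and Ȟ^2(U;F) ≅ 0

nonempty overlaps:
  A1={{p2},{p3},{p1,p2},{p2,p3},{p2,p4},{p2,p5},{p3,p4},{p3,p5},{p3,p6},{p1,p2,p4},{p2,p3,p5},{p3,p4,p6}} A2={{p5},{p6},{p1,p5},{p2,p5},{p3,p5},{p3,p6},{p4,p5},{p4,p6},{p5,p6},{p1,p4,p5},{p2,p3,p5},{p3,p4,p6}} A3={{p1},{p4},{p1,p2},{p1,p4},{p1,p5},{p2,p4},{p3,p4},{p4,p5},{p4,p6},{p1,p2,p4},{p1,p4,p5},{p3,p4,p6}}
  A12={{p2,p5},{p3,p5},{p3,p6},{p2,p3,p5},{p3,p4,p6}} A13={{p1,p2},{p2,p4},{p3,p4},{p1,p2,p4},{p3,p4,p6}} A23={{p1,p5},{p4,p5},{p4,p6},{p1,p4,p5},{p3,p4,p6}}
  A123={{p3,p4,p6}}
components per intersection:
  A1: {{p2},{p3},{p1,p2},{p2,p3},{p2,p4},{p2,p5},{p3,p4},{p3,p5},{p3,p6},{p1,p2,p4},{p2,p3,p5},{p3,p4,p6}}
  A2: {{p5},{p6},{p1,p5},{p2,p5},{p3,p5},{p3,p6},{p4,p5},{p4,p6},{p5,p6},{p1,p4,p5},{p2,p3,p5},{p3,p4,p6}}
  A3: {{p1},{p4},{p1,p2},{p1,p4},{p1,p5},{p2,p4},{p3,p4},{p4,p5},{p4,p6},{p1,p2,p4},{p1,p4,p5},{p3,p4,p6}}
  A12: {{p2,p5},{p3,p5},{p2,p3,p5}} {{p3,p6},{p3,p4,p6}}
  A13: {{p1,p2},{p2,p4},{p1,p2,p4}} {{p3,p4},{p3,p4,p6}}
  A23: {{p1,p5},{p4,p5},{p1,p4,p5}} {{p4,p6},{p3,p4,p6}}
  A123: {{p3,p4,p6}}
C dims 3,6,1; δ0: rk 2, SNF 1^2; δ1: rk 1, SNF 1^1
degree 0: 3−2−0 = 1 → Ȟ^0 ≅ Z
degree 1: 6−1−2 = 3 → Ȟ^1 ≅ Z^3
degree 2: 1−0−1 = 0 → Ȟ^2 ≅ 0


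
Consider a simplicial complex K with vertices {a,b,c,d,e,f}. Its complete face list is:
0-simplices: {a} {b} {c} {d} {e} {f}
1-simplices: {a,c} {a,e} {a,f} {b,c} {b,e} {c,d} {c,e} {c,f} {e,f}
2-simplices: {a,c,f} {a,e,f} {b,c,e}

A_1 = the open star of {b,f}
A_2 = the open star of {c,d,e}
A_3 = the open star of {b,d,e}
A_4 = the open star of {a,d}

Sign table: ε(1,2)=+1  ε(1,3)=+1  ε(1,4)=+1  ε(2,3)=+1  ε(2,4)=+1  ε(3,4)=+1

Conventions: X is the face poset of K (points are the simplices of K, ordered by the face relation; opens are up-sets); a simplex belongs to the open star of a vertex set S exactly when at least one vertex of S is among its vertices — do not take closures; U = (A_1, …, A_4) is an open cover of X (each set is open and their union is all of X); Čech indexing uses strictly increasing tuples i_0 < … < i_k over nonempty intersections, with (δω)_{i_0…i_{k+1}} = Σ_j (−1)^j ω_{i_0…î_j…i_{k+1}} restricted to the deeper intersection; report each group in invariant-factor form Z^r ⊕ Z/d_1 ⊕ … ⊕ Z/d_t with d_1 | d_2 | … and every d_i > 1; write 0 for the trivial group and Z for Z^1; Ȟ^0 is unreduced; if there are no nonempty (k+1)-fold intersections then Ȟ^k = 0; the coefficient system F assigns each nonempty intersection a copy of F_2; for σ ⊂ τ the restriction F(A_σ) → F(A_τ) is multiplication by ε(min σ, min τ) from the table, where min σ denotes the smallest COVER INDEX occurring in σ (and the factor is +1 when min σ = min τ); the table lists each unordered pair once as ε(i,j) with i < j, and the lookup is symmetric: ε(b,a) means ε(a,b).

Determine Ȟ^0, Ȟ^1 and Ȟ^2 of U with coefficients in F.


Ȟ^0 ≅ Z/2, Ȟ^1 ≅ 0 and Ȟ^2 ≅ 0

cover nerve:
  A1={{b},{f},{a,f},{b,c},{b,e},{c,f},{e,f},{a,c,f},{a,e,f},{b,c,e}} A2={{c},{d},{e},{a,c},{a,e},{b,c},{b,e},{c,d},{c,e},{c,f},{e,f},{a,c,f},{a,e,f},{b,c,e}} A3={{b},{d},{e},{a,e},{b,c},{b,e},{c,d},{c,e},{e,f},{a,e,f},{b,c,e}} A4={{a},{d},{a,c},{a,e},{a,f},{c,d},{a,c,f},{a,e,f}}
  A12={{b,c},{b,e},{c,f},{e,f},{a,c,f},{a,e,f},{b,c,e}} A13={{b},{b,c},{b,e},{e,f},{a,e,f},{b,c,e}} A14={{a,f},{a,c,f},{a,e,f}} A23={{d},{e},{a,e},{b,c},{b,e},{c,d},{c,e},{e,f},{a,e,f},{b,c,e}} A24={{d},{a,c},{a,e},{c,d},{a,c,f},{a,e,f}} A34={{d},{a,e},{c,d},{a,e,f}}
  A123={{b,c},{b,e},{e,f},{a,e,f},{b,c,e}} A124={{a,c,f},{a,e,f}} A134={{a,e,f}} A234={{d},{a,e},{c,d},{a,e,f}}
  A1234={{a,e,f}}
C dims 4,6,4,1; δ0: rk_F2 3; δ1: rk_F2 3; δ2: rk_F2 1
Ȟ^0: (4−3)−0=1 ⇒ Z/2
Ȟ^1: (6−3)−3=0 ⇒ 0
Ȟ^2: (4−1)−3=0 ⇒ 0


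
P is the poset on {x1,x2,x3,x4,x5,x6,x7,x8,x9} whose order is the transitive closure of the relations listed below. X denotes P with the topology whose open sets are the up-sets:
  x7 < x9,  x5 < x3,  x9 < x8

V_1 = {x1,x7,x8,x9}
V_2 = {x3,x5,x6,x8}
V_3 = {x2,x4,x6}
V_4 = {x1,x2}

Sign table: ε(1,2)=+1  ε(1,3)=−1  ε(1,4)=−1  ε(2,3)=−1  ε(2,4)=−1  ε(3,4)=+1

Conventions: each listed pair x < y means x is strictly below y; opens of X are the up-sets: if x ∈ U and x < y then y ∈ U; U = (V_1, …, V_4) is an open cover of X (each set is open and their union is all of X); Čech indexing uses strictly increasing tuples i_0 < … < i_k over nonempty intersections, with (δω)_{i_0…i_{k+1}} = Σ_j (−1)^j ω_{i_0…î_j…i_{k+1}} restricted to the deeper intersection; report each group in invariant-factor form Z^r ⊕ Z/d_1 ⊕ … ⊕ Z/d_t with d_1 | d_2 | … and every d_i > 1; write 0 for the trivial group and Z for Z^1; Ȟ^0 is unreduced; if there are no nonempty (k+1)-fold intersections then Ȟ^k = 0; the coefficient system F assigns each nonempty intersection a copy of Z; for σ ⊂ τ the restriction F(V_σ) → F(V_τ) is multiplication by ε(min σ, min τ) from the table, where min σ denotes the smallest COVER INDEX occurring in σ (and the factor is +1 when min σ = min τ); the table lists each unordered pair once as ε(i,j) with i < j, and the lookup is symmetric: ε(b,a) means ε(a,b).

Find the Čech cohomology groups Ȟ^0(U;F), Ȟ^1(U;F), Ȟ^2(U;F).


Ȟ^0(U;F) ≅ Z, Ȟ^1(U;F) ≅ Z and Ȟ^2(U;F) ≅ 0

nerve simplices:
  V12={x8} V14={x1} V23={x6} V34={x2}
C dims 4,4; δ0: rk 3, SNF 1^3
degree 0: 4−3−0 = 1 → Ȟ^0 ≅ Z
degree 1: 4−0−3 = 1 → Ȟ^1 ≅ Z
degree 2: 0−0−0 = 0 → Ȟ^2 ≅ 0


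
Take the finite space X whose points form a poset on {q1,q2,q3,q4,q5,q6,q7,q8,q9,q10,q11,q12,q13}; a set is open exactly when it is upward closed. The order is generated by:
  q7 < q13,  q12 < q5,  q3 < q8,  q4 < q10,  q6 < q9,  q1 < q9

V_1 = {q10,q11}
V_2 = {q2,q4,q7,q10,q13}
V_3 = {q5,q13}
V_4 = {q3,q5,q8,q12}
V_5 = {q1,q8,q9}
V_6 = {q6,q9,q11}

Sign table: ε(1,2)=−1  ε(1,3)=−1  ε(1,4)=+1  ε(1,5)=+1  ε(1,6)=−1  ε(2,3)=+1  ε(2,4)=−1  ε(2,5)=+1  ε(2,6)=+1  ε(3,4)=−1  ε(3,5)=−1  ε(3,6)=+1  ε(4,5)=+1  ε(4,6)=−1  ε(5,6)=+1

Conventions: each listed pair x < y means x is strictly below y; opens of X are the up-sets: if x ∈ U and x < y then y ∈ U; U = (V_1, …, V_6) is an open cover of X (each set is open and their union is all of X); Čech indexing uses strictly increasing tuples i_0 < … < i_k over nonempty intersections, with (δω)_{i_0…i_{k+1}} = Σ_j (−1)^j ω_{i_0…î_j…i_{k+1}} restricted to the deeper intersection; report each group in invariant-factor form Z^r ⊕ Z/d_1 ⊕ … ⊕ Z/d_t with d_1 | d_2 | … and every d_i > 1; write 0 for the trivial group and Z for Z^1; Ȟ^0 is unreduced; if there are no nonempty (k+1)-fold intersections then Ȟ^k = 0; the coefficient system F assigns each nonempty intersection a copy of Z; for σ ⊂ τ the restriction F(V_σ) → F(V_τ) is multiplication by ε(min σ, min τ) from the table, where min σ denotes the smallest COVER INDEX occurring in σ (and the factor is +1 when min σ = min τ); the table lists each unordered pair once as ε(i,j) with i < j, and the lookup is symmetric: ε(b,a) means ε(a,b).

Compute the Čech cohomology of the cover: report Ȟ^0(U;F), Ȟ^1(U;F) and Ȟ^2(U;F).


nerve of the cover:
  V12={q10} V16={q11} V23={q13} V34={q5} V45={q8} V56={q9}
C dims 6,6; δ0: rk 6, SNF 1^5·2
Ȟ^0 = (6 − 6) − 0 = 0, so Ȟ^0 ≅ 0
Ȟ^1 = (6 − 0) − 6 = 0 plus torsion [2], so Ȟ^1 ≅ Z/2
Ȟ^2 = (0 − 0) − 0 = 0, so Ȟ^2 ≅ 0

Ȟ^0 ≅ 0, Ȟ^1 ≅ Z/2 and Ȟ^2 ≅ 0


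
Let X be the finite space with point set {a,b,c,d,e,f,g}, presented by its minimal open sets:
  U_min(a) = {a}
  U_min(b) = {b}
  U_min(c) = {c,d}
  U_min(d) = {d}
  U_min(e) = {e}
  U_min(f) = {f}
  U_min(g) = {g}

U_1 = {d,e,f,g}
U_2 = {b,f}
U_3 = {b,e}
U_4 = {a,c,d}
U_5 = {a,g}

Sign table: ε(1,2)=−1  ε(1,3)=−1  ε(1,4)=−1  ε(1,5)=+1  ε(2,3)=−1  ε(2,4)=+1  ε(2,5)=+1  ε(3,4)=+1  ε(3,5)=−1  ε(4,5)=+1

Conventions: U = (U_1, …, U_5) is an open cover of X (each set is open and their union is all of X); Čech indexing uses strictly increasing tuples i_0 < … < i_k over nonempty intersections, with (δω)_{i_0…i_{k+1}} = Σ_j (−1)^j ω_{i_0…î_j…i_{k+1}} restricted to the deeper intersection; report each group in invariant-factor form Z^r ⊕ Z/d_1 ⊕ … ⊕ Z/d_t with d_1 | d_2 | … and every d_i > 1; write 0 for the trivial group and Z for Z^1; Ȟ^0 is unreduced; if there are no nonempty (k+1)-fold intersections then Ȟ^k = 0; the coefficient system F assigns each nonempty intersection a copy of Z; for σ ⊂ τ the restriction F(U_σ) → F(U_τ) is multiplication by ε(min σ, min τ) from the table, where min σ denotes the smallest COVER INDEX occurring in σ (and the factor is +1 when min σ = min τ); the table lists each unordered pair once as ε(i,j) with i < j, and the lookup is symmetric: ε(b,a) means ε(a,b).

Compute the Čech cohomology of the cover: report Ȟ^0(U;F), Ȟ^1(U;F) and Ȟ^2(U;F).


cover nerve:
  U12={f} U13={e} U14={d} U15={g} U23={b} U45={a}
C dims 5,6; δ0: rk 5, SNF 1^4·2
Ȟ^0: (5−5)−0=0 ⇒ 0
Ȟ^1: (6−0)−5=1 plus torsion [2] ⇒ Z ⊕ Z/2
Ȟ^2: (0−0)−0=0 ⇒ 0

Ȟ^0 = 0, Ȟ^1 = Z ⊕ Z/2 and Ȟ^2 = 0


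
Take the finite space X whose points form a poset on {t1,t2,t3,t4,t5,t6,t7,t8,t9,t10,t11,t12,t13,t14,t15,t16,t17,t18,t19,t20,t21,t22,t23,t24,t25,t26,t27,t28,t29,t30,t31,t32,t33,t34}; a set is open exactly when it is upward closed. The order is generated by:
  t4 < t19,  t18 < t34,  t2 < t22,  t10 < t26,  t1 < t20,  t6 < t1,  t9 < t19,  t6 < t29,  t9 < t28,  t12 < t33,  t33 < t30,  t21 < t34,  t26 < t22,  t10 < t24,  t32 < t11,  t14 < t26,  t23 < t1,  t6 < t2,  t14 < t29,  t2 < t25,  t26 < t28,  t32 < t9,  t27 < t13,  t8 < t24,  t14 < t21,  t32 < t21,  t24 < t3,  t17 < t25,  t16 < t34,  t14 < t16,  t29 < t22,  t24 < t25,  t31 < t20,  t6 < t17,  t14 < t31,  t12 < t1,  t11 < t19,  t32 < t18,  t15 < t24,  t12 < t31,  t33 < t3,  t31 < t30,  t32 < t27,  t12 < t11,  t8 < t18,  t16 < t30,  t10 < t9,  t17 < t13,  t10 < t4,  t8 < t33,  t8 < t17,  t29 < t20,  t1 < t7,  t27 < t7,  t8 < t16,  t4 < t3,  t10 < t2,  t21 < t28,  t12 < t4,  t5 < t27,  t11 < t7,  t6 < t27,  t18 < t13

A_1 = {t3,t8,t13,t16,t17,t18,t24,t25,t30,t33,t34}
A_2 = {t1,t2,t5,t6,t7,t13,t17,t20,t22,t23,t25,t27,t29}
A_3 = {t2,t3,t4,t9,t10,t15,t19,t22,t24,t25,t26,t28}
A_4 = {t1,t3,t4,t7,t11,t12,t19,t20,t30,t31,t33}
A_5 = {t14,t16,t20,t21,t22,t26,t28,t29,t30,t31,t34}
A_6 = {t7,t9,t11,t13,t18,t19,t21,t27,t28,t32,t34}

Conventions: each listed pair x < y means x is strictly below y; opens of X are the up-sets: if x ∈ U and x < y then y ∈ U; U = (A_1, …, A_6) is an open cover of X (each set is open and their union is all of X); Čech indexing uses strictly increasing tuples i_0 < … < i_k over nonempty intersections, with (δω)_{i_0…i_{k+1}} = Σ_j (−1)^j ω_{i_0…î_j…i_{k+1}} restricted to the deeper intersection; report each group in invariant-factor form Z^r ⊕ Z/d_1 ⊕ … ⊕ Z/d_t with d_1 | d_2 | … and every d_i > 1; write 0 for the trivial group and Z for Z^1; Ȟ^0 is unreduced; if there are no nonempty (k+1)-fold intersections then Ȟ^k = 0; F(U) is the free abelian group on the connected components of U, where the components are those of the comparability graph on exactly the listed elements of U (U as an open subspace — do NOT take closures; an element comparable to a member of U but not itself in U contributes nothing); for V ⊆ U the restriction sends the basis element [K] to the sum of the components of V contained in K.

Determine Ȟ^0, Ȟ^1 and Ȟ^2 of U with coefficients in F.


cover nerve:
  A12={t13,t17,t25} A13={t3,t24,t25} A14={t3,t30,t33} A15={t16,t30,t34} A16={t13,t18,t34} A23={t2,t22,t25} A24={t1,t7,t20} A25={t20,t22,t29} A26={t7,t13,t27} A34={t3,t4,t19} A35={t22,t26,t28} A36={t9,t19,t28} A45={t20,t30,t31} A46={t7,t11,t19} A56={t21,t28,t34}
  A123={t25} A126={t13} A134={t3} A145={t30} A156={t34} A235={t22} A245={t20} A246={t7} A346={t19} A356={t28}
components per intersection:
  A1: {t3,t8,t13,t16,t17,t18,t24,t25,t30,t33,t34}
  A2: {t1,t2,t5,t6,t7,t13,t17,t20,t22,t23,t25,t27,t29}
  A3: {t2,t3,t4,t9,t10,t15,t19,t22,t24,t25,t26,t28}
  A4: {t1,t3,t4,t7,t11,t12,t19,t20,t30,t31,t33}
  A5: {t14,t16,t20,t21,t22,t26,t28,t29,t30,t31,t34}
  A6: {t7,t9,t11,t13,t18,t19,t21,t27,t28,t32,t34}
  A12: {t13,t17,t25}
  A13: {t3,t24,t25}
  A14: {t3,t30,t33}
  A15: {t16,t30,t34}
  A16: {t13,t18,t34}
  A23: {t2,t22,t25}
  A24: {t1,t7,t20}
  A25: {t20,t22,t29}
  A26: {t7,t13,t27}
  A34: {t3,t4,t19}
  A35: {t22,t26,t28}
  A36: {t9,t19,t28}
  A45: {t20,t30,t31}
  A46: {t7,t11,t19}
  A56: {t21,t28,t34}
  A123: {t25}
  A126: {t13}
  A134: {t3}
  A145: {t30}
  A156: {t34}
  A235: {t22}
  A245: {t20}
  A246: {t7}
  A346: {t19}
  A356: {t28}
C dims 6,15,10; δ0: rk 5, SNF 1^5; δ1: rk 10, SNF 1^9·2
Ȟ^0: (6−5)−0=1 ⇒ Z
Ȟ^1: (15−10)−5=0 ⇒ 0
Ȟ^2: (10−0)−10=0 plus torsion [2] ⇒ Z/2

Ȟ^0 = Z; Ȟ^1 = 0; Ȟ^2 = Z/2


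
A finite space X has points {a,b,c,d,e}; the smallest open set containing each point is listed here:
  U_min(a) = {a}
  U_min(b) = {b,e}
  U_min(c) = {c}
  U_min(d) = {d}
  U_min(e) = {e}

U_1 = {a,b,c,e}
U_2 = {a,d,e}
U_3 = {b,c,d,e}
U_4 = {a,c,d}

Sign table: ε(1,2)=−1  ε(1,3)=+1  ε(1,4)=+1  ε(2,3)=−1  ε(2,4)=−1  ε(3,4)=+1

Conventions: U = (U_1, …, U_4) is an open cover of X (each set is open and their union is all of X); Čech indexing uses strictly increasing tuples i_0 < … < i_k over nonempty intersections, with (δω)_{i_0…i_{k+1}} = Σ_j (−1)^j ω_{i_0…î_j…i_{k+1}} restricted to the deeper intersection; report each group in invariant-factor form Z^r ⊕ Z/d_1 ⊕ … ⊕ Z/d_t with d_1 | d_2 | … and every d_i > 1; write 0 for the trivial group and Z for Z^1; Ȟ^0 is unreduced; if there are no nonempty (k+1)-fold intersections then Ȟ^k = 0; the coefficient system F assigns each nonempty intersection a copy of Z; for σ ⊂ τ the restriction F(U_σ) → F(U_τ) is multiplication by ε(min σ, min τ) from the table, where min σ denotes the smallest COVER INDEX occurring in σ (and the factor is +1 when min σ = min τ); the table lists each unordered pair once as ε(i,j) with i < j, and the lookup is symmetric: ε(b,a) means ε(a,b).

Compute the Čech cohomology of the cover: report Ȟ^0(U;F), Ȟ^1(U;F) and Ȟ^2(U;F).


nonempty overlaps:
  U12={a,e} U13={b,c,e} U14={a,c} U23={d,e} U24={a,d} U34={c,d}
  U123={e} U124={a} U134={c} U234={d}
C dims 4,6,4; δ0: rk 3, SNF 1^3; δ1: rk 3, SNF 1^3
degree 0: 4−3−0 = 1 → Ȟ^0 ≅ Z
degree 1: 6−3−3 = 0 → Ȟ^1 ≅ 0
degree 2: 4−0−3 = 1 → Ȟ^2 ≅ Z

Ȟ^0(U;F) ≅ Z, Ȟ^1(U;F) ≅ 0 and Ȟ^2(U;F) ≅ Z


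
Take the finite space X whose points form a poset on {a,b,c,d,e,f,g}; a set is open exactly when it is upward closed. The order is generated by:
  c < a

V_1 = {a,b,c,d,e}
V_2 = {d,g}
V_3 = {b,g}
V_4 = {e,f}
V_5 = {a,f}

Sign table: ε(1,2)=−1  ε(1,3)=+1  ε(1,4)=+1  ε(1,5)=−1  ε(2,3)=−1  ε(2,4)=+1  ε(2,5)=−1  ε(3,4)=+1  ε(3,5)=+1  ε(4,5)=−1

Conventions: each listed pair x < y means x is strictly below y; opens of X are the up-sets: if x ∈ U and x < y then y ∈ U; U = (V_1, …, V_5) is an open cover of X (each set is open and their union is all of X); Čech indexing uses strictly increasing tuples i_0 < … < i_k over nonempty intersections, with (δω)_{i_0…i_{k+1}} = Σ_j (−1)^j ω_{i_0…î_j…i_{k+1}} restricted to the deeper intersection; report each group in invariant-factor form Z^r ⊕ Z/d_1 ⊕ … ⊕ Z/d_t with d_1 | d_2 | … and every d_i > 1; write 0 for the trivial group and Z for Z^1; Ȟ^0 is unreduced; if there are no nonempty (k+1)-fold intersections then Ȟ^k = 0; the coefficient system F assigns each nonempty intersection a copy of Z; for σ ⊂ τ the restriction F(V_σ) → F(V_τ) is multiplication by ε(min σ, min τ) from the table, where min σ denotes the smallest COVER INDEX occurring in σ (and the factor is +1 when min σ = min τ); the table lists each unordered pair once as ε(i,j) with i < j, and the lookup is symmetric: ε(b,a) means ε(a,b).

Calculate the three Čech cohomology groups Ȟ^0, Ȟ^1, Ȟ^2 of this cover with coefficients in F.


nerve of the cover:
  V12={d} V13={b} V14={e} V15={a} V23={g} V45={f}
C dims 5,6; δ0: rk 4, SNF 1^4
Ȟ^0 = (5 − 4) − 0 = 1, so Ȟ^0 ≅ Z
Ȟ^1 = (6 − 0) − 4 = 2, so Ȟ^1 ≅ Z^2
Ȟ^2 = (0 − 0) − 0 = 0, so Ȟ^2 ≅ 0

Ȟ^0 = Z; Ȟ^1 = Z^2; Ȟ^2 = 0


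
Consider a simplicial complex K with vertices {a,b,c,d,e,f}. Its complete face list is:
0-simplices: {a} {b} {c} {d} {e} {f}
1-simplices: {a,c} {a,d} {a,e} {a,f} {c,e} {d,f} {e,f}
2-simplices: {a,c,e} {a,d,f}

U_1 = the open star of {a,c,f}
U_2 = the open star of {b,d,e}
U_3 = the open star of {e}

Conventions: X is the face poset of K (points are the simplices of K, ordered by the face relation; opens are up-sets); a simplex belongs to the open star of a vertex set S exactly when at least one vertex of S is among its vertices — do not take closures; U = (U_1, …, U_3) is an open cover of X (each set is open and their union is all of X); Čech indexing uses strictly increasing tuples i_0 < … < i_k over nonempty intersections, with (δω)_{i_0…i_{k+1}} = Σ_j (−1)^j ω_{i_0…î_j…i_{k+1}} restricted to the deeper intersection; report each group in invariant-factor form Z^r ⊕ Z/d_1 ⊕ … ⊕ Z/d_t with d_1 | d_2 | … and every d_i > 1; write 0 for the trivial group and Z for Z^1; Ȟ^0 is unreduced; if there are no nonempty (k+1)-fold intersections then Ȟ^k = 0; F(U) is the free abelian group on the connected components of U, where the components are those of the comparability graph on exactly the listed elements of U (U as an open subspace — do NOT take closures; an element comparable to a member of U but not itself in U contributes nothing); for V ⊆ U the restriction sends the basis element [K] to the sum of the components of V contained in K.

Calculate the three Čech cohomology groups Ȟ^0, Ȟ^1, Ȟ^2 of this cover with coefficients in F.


cover nerve:
  U1={{a},{c},{f},{a,c},{a,d},{a,e},{a,f},{c,e},{d,f},{e,f},{a,c,e},{a,d,f}} U2={{b},{d},{e},{a,d},{a,e},{c,e},{d,f},{e,f},{a,c,e},{a,d,f}} U3={{e},{a,e},{c,e},{e,f},{a,c,e}}
  U12={{a,d},{a,e},{c,e},{d,f},{e,f},{a,c,e},{a,d,f}} U13={{a,e},{c,e},{e,f},{a,c,e}} U23={{e},{a,e},{c,e},{e,f},{a,c,e}}
  U123={{a,e},{c,e},{e,f},{a,c,e}}
components per intersection:
  U1: {{a},{c},{f},{a,c},{a,d},{a,e},{a,f},{c,e},{d,f},{e,f},{a,c,e},{a,d,f}}
  U2: {{b}} {{d},{a,d},{d,f},{a,d,f}} {{e},{a,e},{c,e},{e,f},{a,c,e}}
  U3: {{e},{a,e},{c,e},{e,f},{a,c,e}}
  U12: {{a,d},{d,f},{a,d,f}} {{a,e},{c,e},{a,c,e}} {{e,f}}
  U13: {{a,e},{c,e},{a,c,e}} {{e,f}}
  U23: {{e},{a,e},{c,e},{e,f},{a,c,e}}
  U123: {{a,e},{c,e},{a,c,e}} {{e,f}}
C dims 5,6,2; δ0: rk 3, SNF 1^3; δ1: rk 2, SNF 1^2
Ȟ^0: (5−3)−0=2 ⇒ Z^2
Ȟ^1: (6−2)−3=1 ⇒ Z
Ȟ^2: (2−0)−2=0 ⇒ 0

Ȟ^0(U;F) ≅ Z^2, Ȟ^1(U;F) ≅ Z, Ȟ^2(U;F) ≅ 0
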